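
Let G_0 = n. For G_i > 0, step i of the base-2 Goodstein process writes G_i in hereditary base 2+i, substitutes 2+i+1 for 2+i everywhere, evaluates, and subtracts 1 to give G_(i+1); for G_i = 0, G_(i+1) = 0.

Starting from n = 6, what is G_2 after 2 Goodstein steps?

6 —HB2→ 2^2 + 2 —bump→ 3^3 + 3 = 30 —(−1)→ 29
29 —HB3→ 3^3 + 2 —bump→ 4^4 + 2 = 258 —(−1)→ 257

257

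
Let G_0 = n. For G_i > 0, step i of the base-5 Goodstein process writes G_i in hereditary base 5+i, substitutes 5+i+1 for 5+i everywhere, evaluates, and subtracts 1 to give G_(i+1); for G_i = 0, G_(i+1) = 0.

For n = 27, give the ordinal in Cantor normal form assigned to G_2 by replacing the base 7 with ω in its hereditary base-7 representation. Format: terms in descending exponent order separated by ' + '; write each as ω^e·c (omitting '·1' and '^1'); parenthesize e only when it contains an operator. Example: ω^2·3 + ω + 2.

ω^2

[0] 27 ≡ 5^2 + 2 (base 5). Lift 6: 38. −1: 37.
[1] 37 ≡ 6^2 + 1 (base 6). Lift 7: 50. −1: 49.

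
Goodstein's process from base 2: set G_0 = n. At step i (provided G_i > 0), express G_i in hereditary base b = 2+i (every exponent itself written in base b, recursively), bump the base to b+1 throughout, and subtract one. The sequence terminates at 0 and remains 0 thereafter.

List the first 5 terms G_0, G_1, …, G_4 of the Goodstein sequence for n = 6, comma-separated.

6, 29, 257, 3125, 46655

6 —HB2→ 2^2 + 2 —bump→ 3^3 + 3 = 30 —(−1)→ 29
29 —HB3→ 3^3 + 2 —bump→ 4^4 + 2 = 258 —(−1)→ 257
257 —HB4→ 4^4 + 1 —bump→ 5^5 + 1 = 3126 —(−1)→ 3125
3125 —HB5→ 5^5 —bump→ 6^6 = 46656 —(−1)→ 46655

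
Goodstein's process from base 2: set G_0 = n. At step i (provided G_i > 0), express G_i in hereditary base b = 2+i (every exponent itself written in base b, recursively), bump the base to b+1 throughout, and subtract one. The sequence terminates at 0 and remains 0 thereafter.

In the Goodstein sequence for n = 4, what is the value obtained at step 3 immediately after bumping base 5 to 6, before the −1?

[0] 4 ≡ 2^2 (base 2). Lift 3: 27. −1: 26.
[1] 26 ≡ 2·3^2 + 2·3 + 2 (base 3). Lift 4: 42. −1: 41.
[2] 41 ≡ 2·4^2 + 2·4 + 1 (base 4). Lift 5: 61. −1: 60.
[3] 60 ≡ 2·5^2 + 2·5 (base 5). Lift 6: 84. −1: 83.

84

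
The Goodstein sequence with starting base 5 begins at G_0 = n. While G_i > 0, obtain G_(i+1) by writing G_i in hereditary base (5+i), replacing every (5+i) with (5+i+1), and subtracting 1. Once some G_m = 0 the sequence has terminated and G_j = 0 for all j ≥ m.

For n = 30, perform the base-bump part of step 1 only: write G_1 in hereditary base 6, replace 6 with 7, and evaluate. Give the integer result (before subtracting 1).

G_0=30  [base 5] 5^2 + 5  →[5↦6]→  6^2 + 6 = 42  −1 ⇒ G_1=41
G_1=41  [base 6] 6^2 + 5  →[6↦7]→  7^2 + 5 = 54  −1 ⇒ G_2=53

54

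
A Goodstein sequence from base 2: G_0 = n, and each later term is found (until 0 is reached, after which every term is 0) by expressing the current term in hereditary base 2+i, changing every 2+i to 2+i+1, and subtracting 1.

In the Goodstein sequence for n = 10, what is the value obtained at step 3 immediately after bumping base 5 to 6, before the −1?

base 2: 10 = 2^(2 + 1) + 2; at 3: 3^(3 + 1) + 3 = 84; next = 83
base 3: 83 = 3^(3 + 1) + 2; at 4: 4^(4 + 1) + 2 = 1026; next = 1025
base 4: 1025 = 4^(4 + 1) + 1; at 5: 5^(5 + 1) + 1 = 15626; next = 15625
base 5: 15625 = 5^(5 + 1); at 6: 6^(6 + 1) = 279936; next = 279935

279936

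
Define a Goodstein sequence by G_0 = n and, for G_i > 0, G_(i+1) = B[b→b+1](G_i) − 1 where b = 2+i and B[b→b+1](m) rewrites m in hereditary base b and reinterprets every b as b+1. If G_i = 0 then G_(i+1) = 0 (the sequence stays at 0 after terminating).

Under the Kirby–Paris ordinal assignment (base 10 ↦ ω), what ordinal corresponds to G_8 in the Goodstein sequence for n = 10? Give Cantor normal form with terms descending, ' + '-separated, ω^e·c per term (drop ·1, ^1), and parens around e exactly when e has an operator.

i=0: 10 = 2^(2 + 1) + 2 (b=2); 2→3: 3^(3 + 1) + 3 = 84; 84−1 = 83
i=1: 83 = 3^(3 + 1) + 2 (b=3); 3→4: 4^(4 + 1) + 2 = 1026; 1026−1 = 1025
i=2: 1025 = 4^(4 + 1) + 1 (b=4); 4→5: 5^(5 + 1) + 1 = 15626; 15626−1 = 15625
i=3: 15625 = 5^(5 + 1) (b=5); 5→6: 6^(6 + 1) = 279936; 279936−1 = 279935
i=4: 279935 = 5·6^6 + 5·6^5 + 5·6^4 + 5·6^3 + 5·6^2 + 5·6 + 5 (b=6); 6→7: 5·7^7 + 5·7^5 + 5·7^4 + 5·7^3 + 5·7^2 + 5·7 + 5 = 4215755; 4215755−1 = 4215754
i=5: 4215754 = 5·7^7 + 5·7^5 + 5·7^4 + 5·7^3 + 5·7^2 + 5·7 + 4 (b=7); 7→8: 5·8^8 + 5·8^5 + 5·8^4 + 5·8^3 + 5·8^2 + 5·8 + 4 = 84073324; 84073324−1 = 84073323
i=6: 84073323 = 5·8^8 + 5·8^5 + 5·8^4 + 5·8^3 + 5·8^2 + 5·8 + 3 (b=8); 8→9: 5·9^9 + 5·9^5 + 5·9^4 + 5·9^3 + 5·9^2 + 5·9 + 3 = 1937434593; 1937434593−1 = 1937434592
i=7: 1937434592 = 5·9^9 + 5·9^5 + 5·9^4 + 5·9^3 + 5·9^2 + 5·9 + 2 (b=9); 9→10: 5·10^10 + 5·10^5 + 5·10^4 + 5·10^3 + 5·10^2 + 5·10 + 2 = 50000555552; 50000555552−1 = 50000555551

ω^ω·5 + ω^5·5 + ω^4·5 + ω^3·5 + ω^2·5 + ω·5 + 1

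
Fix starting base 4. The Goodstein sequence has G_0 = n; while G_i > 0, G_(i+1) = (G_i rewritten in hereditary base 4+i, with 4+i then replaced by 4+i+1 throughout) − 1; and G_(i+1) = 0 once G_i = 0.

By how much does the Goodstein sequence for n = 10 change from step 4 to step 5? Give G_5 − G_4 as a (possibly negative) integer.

0

i=0: 10 = 2·4 + 2 (b=4); 4→5: 2·5 + 2 = 12; 12−1 = 11
i=1: 11 = 2·5 + 1 (b=5); 5→6: 2·6 + 1 = 13; 13−1 = 12
i=2: 12 = 2·6 (b=6); 6→7: 2·7 = 14; 14−1 = 13
i=3: 13 = 7 + 6 (b=7); 7→8: 8 + 6 = 14; 14−1 = 13
i=4: 13 = 8 + 5 (b=8); 8→9: 9 + 5 = 14; 14−1 = 13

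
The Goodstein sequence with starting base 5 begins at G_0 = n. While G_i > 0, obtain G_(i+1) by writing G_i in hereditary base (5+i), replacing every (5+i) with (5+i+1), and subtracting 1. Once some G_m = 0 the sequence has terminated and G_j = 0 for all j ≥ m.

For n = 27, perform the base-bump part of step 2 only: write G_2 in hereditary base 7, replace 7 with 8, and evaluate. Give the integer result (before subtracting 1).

64

(0) 27|_5 = 5^2 + 2 ↦ 6^2 + 2|_6 = 38 ⇒ 37
(1) 37|_6 = 6^2 + 1 ↦ 7^2 + 1|_7 = 50 ⇒ 49
(2) 49|_7 = 7^2 ↦ 8^2|_8 = 64 ⇒ 63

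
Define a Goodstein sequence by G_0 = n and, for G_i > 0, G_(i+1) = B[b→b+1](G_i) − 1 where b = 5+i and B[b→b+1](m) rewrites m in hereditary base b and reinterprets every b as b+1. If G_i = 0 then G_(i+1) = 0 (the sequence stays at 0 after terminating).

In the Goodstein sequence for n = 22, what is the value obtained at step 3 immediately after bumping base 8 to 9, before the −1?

34

i=0: 22 = 4·5 + 2 (b=5); 5→6: 4·6 + 2 = 26; 26−1 = 25
i=1: 25 = 4·6 + 1 (b=6); 6→7: 4·7 + 1 = 29; 29−1 = 28
i=2: 28 = 4·7 (b=7); 7→8: 4·8 = 32; 32−1 = 31
i=3: 31 = 3·8 + 7 (b=8); 8→9: 3·9 + 7 = 34; 34−1 = 33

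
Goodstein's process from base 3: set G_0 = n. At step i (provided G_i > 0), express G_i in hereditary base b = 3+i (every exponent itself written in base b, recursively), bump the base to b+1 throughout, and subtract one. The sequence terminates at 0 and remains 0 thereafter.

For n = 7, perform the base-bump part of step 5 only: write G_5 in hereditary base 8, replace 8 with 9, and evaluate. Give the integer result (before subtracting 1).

10

step 0: 7 = 2·3 + 1; sub 4 for 3: 2·4 + 1; = 9; G_1 = 9−1 = 8
step 1: 8 = 2·4; sub 5 for 4: 2·5; = 10; G_2 = 10−1 = 9
step 2: 9 = 5 + 4; sub 6 for 5: 6 + 4; = 10; G_3 = 10−1 = 9
step 3: 9 = 6 + 3; sub 7 for 6: 7 + 3; = 10; G_4 = 10−1 = 9
step 4: 9 = 7 + 2; sub 8 for 7: 8 + 2; = 10; G_5 = 10−1 = 9
step 5: 9 = 8 + 1; sub 9 for 8: 9 + 1; = 10; G_6 = 10−1 = 9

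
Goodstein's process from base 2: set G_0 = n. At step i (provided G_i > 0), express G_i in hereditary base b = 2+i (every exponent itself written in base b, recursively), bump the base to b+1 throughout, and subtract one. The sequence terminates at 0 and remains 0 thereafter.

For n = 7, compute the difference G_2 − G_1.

229

i=0: 7 = 2^2 + 2 + 1 (b=2); 2→3: 3^3 + 3 + 1 = 31; 31−1 = 30
i=1: 30 = 3^3 + 3 (b=3); 3→4: 4^4 + 4 = 260; 260−1 = 259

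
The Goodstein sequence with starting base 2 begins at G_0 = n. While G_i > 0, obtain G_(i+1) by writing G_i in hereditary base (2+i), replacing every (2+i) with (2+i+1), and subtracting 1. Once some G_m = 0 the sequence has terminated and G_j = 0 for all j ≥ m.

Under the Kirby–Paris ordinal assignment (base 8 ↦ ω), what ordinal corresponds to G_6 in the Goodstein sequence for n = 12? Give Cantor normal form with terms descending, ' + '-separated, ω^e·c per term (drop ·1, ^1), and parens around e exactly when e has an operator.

ω^(ω + 1) + ω^2·2 + ω + 3

step 0: 12 = 2^(2 + 1) + 2^2; sub 3 for 2: 3^(3 + 1) + 3^3; = 108; G_1 = 108−1 = 107
step 1: 107 = 3^(3 + 1) + 2·3^2 + 2·3 + 2; sub 4 for 3: 4^(4 + 1) + 2·4^2 + 2·4 + 2; = 1066; G_2 = 1066−1 = 1065
step 2: 1065 = 4^(4 + 1) + 2·4^2 + 2·4 + 1; sub 5 for 4: 5^(5 + 1) + 2·5^2 + 2·5 + 1; = 15686; G_3 = 15686−1 = 15685
step 3: 15685 = 5^(5 + 1) + 2·5^2 + 2·5; sub 6 for 5: 6^(6 + 1) + 2·6^2 + 2·6; = 280020; G_4 = 280020−1 = 280019
step 4: 280019 = 6^(6 + 1) + 2·6^2 + 6 + 5; sub 7 for 6: 7^(7 + 1) + 2·7^2 + 7 + 5; = 5764911; G_5 = 5764911−1 = 5764910
step 5: 5764910 = 7^(7 + 1) + 2·7^2 + 7 + 4; sub 8 for 7: 8^(8 + 1) + 2·8^2 + 8 + 4; = 134217868; G_6 = 134217868−1 = 134217867
step 6: 134217867 = 8^(8 + 1) + 2·8^2 + 8 + 3; sub 9 for 8: 9^(9 + 1) + 2·9^2 + 9 + 3; = 3486784575; G_7 = 3486784575−1 = 3486784574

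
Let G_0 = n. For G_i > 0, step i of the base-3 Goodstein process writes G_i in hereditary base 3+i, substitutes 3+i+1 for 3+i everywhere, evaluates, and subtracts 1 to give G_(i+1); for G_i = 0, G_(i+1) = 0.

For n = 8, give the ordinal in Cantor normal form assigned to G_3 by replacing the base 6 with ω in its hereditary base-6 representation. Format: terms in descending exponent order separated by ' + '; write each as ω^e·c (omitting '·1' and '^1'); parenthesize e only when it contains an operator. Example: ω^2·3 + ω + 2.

ω + 5

i=0: 8 = 2·3 + 2 (b=3); 3→4: 2·4 + 2 = 10; 10−1 = 9
i=1: 9 = 2·4 + 1 (b=4); 4→5: 2·5 + 1 = 11; 11−1 = 10
i=2: 10 = 2·5 (b=5); 5→6: 2·6 = 12; 12−1 = 11
i=3: 11 = 6 + 5 (b=6); 6→7: 7 + 5 = 12; 12−1 = 11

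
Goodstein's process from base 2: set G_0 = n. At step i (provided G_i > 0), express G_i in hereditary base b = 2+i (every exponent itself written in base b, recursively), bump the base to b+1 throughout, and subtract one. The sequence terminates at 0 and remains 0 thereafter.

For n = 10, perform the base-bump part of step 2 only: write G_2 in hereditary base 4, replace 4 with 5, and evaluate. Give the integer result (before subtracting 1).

15626

(0) 10|_2 = 2^(2 + 1) + 2 ↦ 3^(3 + 1) + 3|_3 = 84 ⇒ 83
(1) 83|_3 = 3^(3 + 1) + 2 ↦ 4^(4 + 1) + 2|_4 = 1026 ⇒ 1025
(2) 1025|_4 = 4^(4 + 1) + 1 ↦ 5^(5 + 1) + 1|_5 = 15626 ⇒ 15625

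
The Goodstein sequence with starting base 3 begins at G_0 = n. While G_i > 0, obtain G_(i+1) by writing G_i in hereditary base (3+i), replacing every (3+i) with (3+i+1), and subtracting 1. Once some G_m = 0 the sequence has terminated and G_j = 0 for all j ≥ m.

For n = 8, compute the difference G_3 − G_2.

1

[0] 8 ≡ 2·3 + 2 (base 3). Lift 4: 10. −1: 9.
[1] 9 ≡ 2·4 + 1 (base 4). Lift 5: 11. −1: 10.
[2] 10 ≡ 2·5 (base 5). Lift 6: 12. −1: 11.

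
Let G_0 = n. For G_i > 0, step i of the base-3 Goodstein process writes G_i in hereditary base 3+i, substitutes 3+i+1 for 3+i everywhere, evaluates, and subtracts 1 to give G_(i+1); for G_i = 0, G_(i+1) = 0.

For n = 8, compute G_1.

9

(0) 8|_3 = 2·3 + 2 ↦ 2·4 + 2|_4 = 10 ⇒ 9
(1) 9|_4 = 2·4 + 1 ↦ 2·5 + 1|_5 = 11 ⇒ 10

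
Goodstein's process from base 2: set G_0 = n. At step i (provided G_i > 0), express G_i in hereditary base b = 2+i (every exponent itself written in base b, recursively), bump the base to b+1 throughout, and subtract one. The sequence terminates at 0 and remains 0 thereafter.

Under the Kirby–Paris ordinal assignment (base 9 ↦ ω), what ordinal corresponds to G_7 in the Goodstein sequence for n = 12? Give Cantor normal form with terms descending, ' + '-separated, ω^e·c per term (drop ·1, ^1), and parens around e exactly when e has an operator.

ω^(ω + 1) + ω^2·2 + ω + 2

base 2: 12 = 2^(2 + 1) + 2^2; at 3: 3^(3 + 1) + 3^3 = 108; next = 107
base 3: 107 = 3^(3 + 1) + 2·3^2 + 2·3 + 2; at 4: 4^(4 + 1) + 2·4^2 + 2·4 + 2 = 1066; next = 1065
base 4: 1065 = 4^(4 + 1) + 2·4^2 + 2·4 + 1; at 5: 5^(5 + 1) + 2·5^2 + 2·5 + 1 = 15686; next = 15685
base 5: 15685 = 5^(5 + 1) + 2·5^2 + 2·5; at 6: 6^(6 + 1) + 2·6^2 + 2·6 = 280020; next = 280019
base 6: 280019 = 6^(6 + 1) + 2·6^2 + 6 + 5; at 7: 7^(7 + 1) + 2·7^2 + 7 + 5 = 5764911; next = 5764910
base 7: 5764910 = 7^(7 + 1) + 2·7^2 + 7 + 4; at 8: 8^(8 + 1) + 2·8^2 + 8 + 4 = 134217868; next = 134217867
base 8: 134217867 = 8^(8 + 1) + 2·8^2 + 8 + 3; at 9: 9^(9 + 1) + 2·9^2 + 9 + 3 = 3486784575; next = 3486784574
base 9: 3486784574 = 9^(9 + 1) + 2·9^2 + 9 + 2; at 10: 10^(10 + 1) + 2·10^2 + 10 + 2 = 100000000212; next = 100000000211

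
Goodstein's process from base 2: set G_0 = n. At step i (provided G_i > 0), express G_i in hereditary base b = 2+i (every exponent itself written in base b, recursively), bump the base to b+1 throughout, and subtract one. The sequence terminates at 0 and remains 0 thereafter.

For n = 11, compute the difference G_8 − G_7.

67328168473

G_0=11  [base 2] 2^(2 + 1) + 2 + 1  →[2↦3]→  3^(3 + 1) + 3 + 1 = 85  −1 ⇒ G_1=84
G_1=84  [base 3] 3^(3 + 1) + 3  →[3↦4]→  4^(4 + 1) + 4 = 1028  −1 ⇒ G_2=1027
G_2=1027  [base 4] 4^(4 + 1) + 3  →[4↦5]→  5^(5 + 1) + 3 = 15628  −1 ⇒ G_3=15627
G_3=15627  [base 5] 5^(5 + 1) + 2  →[5↦6]→  6^(6 + 1) + 2 = 279938  −1 ⇒ G_4=279937
G_4=279937  [base 6] 6^(6 + 1) + 1  →[6↦7]→  7^(7 + 1) + 1 = 5764802  −1 ⇒ G_5=5764801
G_5=5764801  [base 7] 7^(7 + 1)  →[7↦8]→  8^(8 + 1) = 134217728  −1 ⇒ G_6=134217727
G_6=134217727  [base 8] 7·8^8 + 7·8^7 + 7·8^6 + 7·8^5 + 7·8^4 + 7·8^3 + 7·8^2 + 7·8 + 7  →[8↦9]→  7·9^9 + 7·9^7 + 7·9^6 + 7·9^5 + 7·9^4 + 7·9^3 + 7·9^2 + 7·9 + 7 = 2749609303  −1 ⇒ G_7=2749609302
G_7=2749609302  [base 9] 7·9^9 + 7·9^7 + 7·9^6 + 7·9^5 + 7·9^4 + 7·9^3 + 7·9^2 + 7·9 + 6  →[9↦10]→  7·10^10 + 7·10^7 + 7·10^6 + 7·10^5 + 7·10^4 + 7·10^3 + 7·10^2 + 7·10 + 6 = 70077777776  −1 ⇒ G_8=70077777775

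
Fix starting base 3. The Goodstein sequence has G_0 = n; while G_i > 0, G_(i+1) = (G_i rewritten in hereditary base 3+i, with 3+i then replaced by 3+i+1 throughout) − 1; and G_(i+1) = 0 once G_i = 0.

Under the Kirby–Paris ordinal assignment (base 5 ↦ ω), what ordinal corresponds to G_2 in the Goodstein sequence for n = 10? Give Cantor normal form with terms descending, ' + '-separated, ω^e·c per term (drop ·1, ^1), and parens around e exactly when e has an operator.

[0] 10 ≡ 3^2 + 1 (base 3). Lift 4: 17. −1: 16.
[1] 16 ≡ 4^2 (base 4). Lift 5: 25. −1: 24.
[2] 24 ≡ 4·5 + 4 (base 5). Lift 6: 28. −1: 27.

ω·4 + 4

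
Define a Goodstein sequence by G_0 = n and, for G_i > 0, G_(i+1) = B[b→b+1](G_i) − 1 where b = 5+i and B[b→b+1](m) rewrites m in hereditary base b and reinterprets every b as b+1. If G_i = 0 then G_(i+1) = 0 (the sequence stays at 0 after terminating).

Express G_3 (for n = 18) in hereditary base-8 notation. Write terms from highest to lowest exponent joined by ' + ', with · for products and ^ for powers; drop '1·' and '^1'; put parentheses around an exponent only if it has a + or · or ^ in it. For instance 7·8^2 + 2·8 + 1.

3·8

base 5: 18 = 3·5 + 3; at 6: 3·6 + 3 = 21; next = 20
base 6: 20 = 3·6 + 2; at 7: 3·7 + 2 = 23; next = 22
base 7: 22 = 3·7 + 1; at 8: 3·8 + 1 = 25; next = 24
base 8: 24 = 3·8; at 9: 3·9 = 27; next = 26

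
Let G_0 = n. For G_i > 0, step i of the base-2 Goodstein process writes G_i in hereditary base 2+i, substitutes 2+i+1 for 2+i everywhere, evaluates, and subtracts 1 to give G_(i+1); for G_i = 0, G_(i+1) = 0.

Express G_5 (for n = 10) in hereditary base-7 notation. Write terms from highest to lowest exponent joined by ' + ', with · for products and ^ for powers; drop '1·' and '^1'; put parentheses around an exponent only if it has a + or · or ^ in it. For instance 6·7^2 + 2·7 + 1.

5·7^7 + 5·7^5 + 5·7^4 + 5·7^3 + 5·7^2 + 5·7 + 4

base 2: 10 = 2^(2 + 1) + 2; at 3: 3^(3 + 1) + 3 = 84; next = 83
base 3: 83 = 3^(3 + 1) + 2; at 4: 4^(4 + 1) + 2 = 1026; next = 1025
base 4: 1025 = 4^(4 + 1) + 1; at 5: 5^(5 + 1) + 1 = 15626; next = 15625
base 5: 15625 = 5^(5 + 1); at 6: 6^(6 + 1) = 279936; next = 279935
base 6: 279935 = 5·6^6 + 5·6^5 + 5·6^4 + 5·6^3 + 5·6^2 + 5·6 + 5; at 7: 5·7^7 + 5·7^5 + 5·7^4 + 5·7^3 + 5·7^2 + 5·7 + 5 = 4215755; next = 4215754
base 7: 4215754 = 5·7^7 + 5·7^5 + 5·7^4 + 5·7^3 + 5·7^2 + 5·7 + 4; at 8: 5·8^8 + 5·8^5 + 5·8^4 + 5·8^3 + 5·8^2 + 5·8 + 4 = 84073324; next = 84073323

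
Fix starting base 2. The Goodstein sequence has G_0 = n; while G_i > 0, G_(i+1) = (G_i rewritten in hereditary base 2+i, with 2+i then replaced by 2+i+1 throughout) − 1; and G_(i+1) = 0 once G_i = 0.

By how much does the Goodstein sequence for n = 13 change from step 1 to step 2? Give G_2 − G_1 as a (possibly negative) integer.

step 0: 13 = 2^(2 + 1) + 2^2 + 1; sub 3 for 2: 3^(3 + 1) + 3^3 + 1; = 109; G_1 = 109−1 = 108
step 1: 108 = 3^(3 + 1) + 3^3; sub 4 for 3: 4^(4 + 1) + 4^4; = 1280; G_2 = 1280−1 = 1279

1171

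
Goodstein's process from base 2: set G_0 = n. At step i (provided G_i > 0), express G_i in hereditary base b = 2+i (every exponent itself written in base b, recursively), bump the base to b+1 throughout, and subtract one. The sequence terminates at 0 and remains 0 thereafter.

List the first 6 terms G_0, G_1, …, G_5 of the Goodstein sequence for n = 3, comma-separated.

(0) 3|_2 = 2 + 1 ↦ 3 + 1|_3 = 4 ⇒ 3
(1) 3|_3 = 3 ↦ 4|_4 = 4 ⇒ 3
(2) 3|_4 = 3 ↦ 3|_5 = 3 ⇒ 2
(3) 2|_5 = 2 ↦ 2|_6 = 2 ⇒ 1
(4) 1|_6 = 1 ↦ 1|_7 = 1 ⇒ 0

3, 3, 3, 2, 1, 0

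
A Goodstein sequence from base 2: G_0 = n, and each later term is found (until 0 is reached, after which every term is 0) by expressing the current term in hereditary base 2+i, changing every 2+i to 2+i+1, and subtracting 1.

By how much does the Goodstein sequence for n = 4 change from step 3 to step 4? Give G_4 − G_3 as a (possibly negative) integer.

23

base 2: 4 = 2^2; at 3: 3^3 = 27; next = 26
base 3: 26 = 2·3^2 + 2·3 + 2; at 4: 2·4^2 + 2·4 + 2 = 42; next = 41
base 4: 41 = 2·4^2 + 2·4 + 1; at 5: 2·5^2 + 2·5 + 1 = 61; next = 60
base 5: 60 = 2·5^2 + 2·5; at 6: 2·6^2 + 2·6 = 84; next = 83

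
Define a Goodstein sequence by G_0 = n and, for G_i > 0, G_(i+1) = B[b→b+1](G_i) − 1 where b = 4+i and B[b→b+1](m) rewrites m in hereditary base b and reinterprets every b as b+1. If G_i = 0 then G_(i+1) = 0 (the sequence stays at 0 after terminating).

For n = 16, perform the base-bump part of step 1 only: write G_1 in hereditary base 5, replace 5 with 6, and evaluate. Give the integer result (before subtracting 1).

28

step 0: 16 = 4^2; sub 5 for 4: 5^2; = 25; G_1 = 25−1 = 24
step 1: 24 = 4·5 + 4; sub 6 for 5: 4·6 + 4; = 28; G_2 = 28−1 = 27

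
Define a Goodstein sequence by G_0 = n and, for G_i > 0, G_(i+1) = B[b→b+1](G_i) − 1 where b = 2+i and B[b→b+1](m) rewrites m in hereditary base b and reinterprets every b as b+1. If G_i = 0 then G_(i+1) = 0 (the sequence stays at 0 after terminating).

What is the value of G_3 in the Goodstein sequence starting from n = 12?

15685

G_0=12  [base 2] 2^(2 + 1) + 2^2  →[2↦3]→  3^(3 + 1) + 3^3 = 108  −1 ⇒ G_1=107
G_1=107  [base 3] 3^(3 + 1) + 2·3^2 + 2·3 + 2  →[3↦4]→  4^(4 + 1) + 2·4^2 + 2·4 + 2 = 1066  −1 ⇒ G_2=1065
G_2=1065  [base 4] 4^(4 + 1) + 2·4^2 + 2·4 + 1  →[4↦5]→  5^(5 + 1) + 2·5^2 + 2·5 + 1 = 15686  −1 ⇒ G_3=15685
G_3=15685  [base 5] 5^(5 + 1) + 2·5^2 + 2·5  →[5↦6]→  6^(6 + 1) + 2·6^2 + 2·6 = 280020  −1 ⇒ G_4=280019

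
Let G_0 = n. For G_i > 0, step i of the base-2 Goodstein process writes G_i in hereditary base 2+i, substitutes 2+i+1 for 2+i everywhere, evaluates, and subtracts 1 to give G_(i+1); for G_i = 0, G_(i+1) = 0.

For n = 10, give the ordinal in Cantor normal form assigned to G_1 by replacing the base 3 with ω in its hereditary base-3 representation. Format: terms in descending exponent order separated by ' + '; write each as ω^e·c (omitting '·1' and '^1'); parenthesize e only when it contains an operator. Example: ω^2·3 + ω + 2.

step 0: 10 = 2^(2 + 1) + 2; sub 3 for 2: 3^(3 + 1) + 3; = 84; G_1 = 84−1 = 83
step 1: 83 = 3^(3 + 1) + 2; sub 4 for 3: 4^(4 + 1) + 2; = 1026; G_2 = 1026−1 = 1025

ω^(ω + 1) + 2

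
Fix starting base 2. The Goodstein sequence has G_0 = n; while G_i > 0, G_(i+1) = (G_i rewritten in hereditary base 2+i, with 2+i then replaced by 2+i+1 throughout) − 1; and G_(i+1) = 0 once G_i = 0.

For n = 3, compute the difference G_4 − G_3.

(0) 3|_2 = 2 + 1 ↦ 3 + 1|_3 = 4 ⇒ 3
(1) 3|_3 = 3 ↦ 4|_4 = 4 ⇒ 3
(2) 3|_4 = 3 ↦ 3|_5 = 3 ⇒ 2
(3) 2|_5 = 2 ↦ 2|_6 = 2 ⇒ 1

-1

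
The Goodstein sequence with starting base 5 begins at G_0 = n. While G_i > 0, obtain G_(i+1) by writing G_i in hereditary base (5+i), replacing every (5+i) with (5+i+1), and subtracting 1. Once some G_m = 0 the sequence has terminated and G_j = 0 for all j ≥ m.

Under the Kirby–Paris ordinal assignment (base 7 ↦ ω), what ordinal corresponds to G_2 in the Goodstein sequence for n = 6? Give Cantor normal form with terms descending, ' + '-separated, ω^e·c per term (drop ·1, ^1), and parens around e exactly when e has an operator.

6

step 0: 6 = 5 + 1; sub 6 for 5: 6 + 1; = 7; G_1 = 7−1 = 6
step 1: 6 = 6; sub 7 for 6: 7; = 7; G_2 = 7−1 = 6
step 2: 6 = 6; sub 8 for 7: 6; = 6; G_3 = 6−1 = 5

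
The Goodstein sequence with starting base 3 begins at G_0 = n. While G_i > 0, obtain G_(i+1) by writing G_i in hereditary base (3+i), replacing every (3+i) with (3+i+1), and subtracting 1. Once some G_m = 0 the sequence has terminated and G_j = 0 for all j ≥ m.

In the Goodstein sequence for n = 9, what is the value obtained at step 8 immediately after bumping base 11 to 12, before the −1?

28

(0) 9|_3 = 3^2 ↦ 4^2|_4 = 16 ⇒ 15
(1) 15|_4 = 3·4 + 3 ↦ 3·5 + 3|_5 = 18 ⇒ 17
(2) 17|_5 = 3·5 + 2 ↦ 3·6 + 2|_6 = 20 ⇒ 19
(3) 19|_6 = 3·6 + 1 ↦ 3·7 + 1|_7 = 22 ⇒ 21
(4) 21|_7 = 3·7 ↦ 3·8|_8 = 24 ⇒ 23
(5) 23|_8 = 2·8 + 7 ↦ 2·9 + 7|_9 = 25 ⇒ 24
(6) 24|_9 = 2·9 + 6 ↦ 2·10 + 6|_10 = 26 ⇒ 25
(7) 25|_10 = 2·10 + 5 ↦ 2·11 + 5|_11 = 27 ⇒ 26
(8) 26|_11 = 2·11 + 4 ↦ 2·12 + 4|_12 = 28 ⇒ 27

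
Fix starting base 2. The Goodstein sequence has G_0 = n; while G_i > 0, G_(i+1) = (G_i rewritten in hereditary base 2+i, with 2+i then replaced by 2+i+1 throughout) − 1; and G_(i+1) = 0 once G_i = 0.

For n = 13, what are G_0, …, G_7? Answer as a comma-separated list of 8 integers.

13, 108, 1279, 16092, 280711, 5765998, 134219479, 3486786855

13 —HB2→ 2^(2 + 1) + 2^2 + 1 —bump→ 3^(3 + 1) + 3^3 + 1 = 109 —(−1)→ 108
108 —HB3→ 3^(3 + 1) + 3^3 —bump→ 4^(4 + 1) + 4^4 = 1280 —(−1)→ 1279
1279 —HB4→ 4^(4 + 1) + 3·4^3 + 3·4^2 + 3·4 + 3 —bump→ 5^(5 + 1) + 3·5^3 + 3·5^2 + 3·5 + 3 = 16093 —(−1)→ 16092
16092 —HB5→ 5^(5 + 1) + 3·5^3 + 3·5^2 + 3·5 + 2 —bump→ 6^(6 + 1) + 3·6^3 + 3·6^2 + 3·6 + 2 = 280712 —(−1)→ 280711
280711 —HB6→ 6^(6 + 1) + 3·6^3 + 3·6^2 + 3·6 + 1 —bump→ 7^(7 + 1) + 3·7^3 + 3·7^2 + 3·7 + 1 = 5765999 —(−1)→ 5765998
5765998 —HB7→ 7^(7 + 1) + 3·7^3 + 3·7^2 + 3·7 —bump→ 8^(8 + 1) + 3·8^3 + 3·8^2 + 3·8 = 134219480 —(−1)→ 134219479
134219479 —HB8→ 8^(8 + 1) + 3·8^3 + 3·8^2 + 2·8 + 7 —bump→ 9^(9 + 1) + 3·9^3 + 3·9^2 + 2·9 + 7 = 3486786856 —(−1)→ 3486786855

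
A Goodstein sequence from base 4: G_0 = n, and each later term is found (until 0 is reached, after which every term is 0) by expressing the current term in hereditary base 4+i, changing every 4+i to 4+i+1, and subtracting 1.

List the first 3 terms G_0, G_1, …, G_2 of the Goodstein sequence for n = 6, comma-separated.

G_0=6  [base 4] 4 + 2  →[4↦5]→  5 + 2 = 7  −1 ⇒ G_1=6
G_1=6  [base 5] 5 + 1  →[5↦6]→  6 + 1 = 7  −1 ⇒ G_2=6

6, 6, 6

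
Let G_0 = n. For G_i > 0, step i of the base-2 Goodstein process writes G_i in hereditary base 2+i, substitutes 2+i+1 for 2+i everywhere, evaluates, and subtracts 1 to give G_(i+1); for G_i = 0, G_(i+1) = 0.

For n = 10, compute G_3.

G_0=10  [base 2] 2^(2 + 1) + 2  →[2↦3]→  3^(3 + 1) + 3 = 84  −1 ⇒ G_1=83
G_1=83  [base 3] 3^(3 + 1) + 2  →[3↦4]→  4^(4 + 1) + 2 = 1026  −1 ⇒ G_2=1025
G_2=1025  [base 4] 4^(4 + 1) + 1  →[4↦5]→  5^(5 + 1) + 1 = 15626  −1 ⇒ G_3=15625
G_3=15625  [base 5] 5^(5 + 1)  →[5↦6]→  6^(6 + 1) = 279936  −1 ⇒ G_4=279935

15625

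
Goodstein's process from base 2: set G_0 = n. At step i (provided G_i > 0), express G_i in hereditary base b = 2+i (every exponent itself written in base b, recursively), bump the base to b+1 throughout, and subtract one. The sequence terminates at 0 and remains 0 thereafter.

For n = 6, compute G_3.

6 —HB2→ 2^2 + 2 —bump→ 3^3 + 3 = 30 —(−1)→ 29
29 —HB3→ 3^3 + 2 —bump→ 4^4 + 2 = 258 —(−1)→ 257
257 —HB4→ 4^4 + 1 —bump→ 5^5 + 1 = 3126 —(−1)→ 3125

3125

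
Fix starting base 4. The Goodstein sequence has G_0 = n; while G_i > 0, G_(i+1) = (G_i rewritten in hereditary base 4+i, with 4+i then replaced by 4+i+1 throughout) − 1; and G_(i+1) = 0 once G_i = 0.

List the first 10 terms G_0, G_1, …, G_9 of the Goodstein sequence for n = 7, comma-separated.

7, 7, 7, 7, 7, 6, 5, 4, 3, 2

i=0: 7 = 4 + 3 (b=4); 4→5: 5 + 3 = 8; 8−1 = 7
i=1: 7 = 5 + 2 (b=5); 5→6: 6 + 2 = 8; 8−1 = 7
i=2: 7 = 6 + 1 (b=6); 6→7: 7 + 1 = 8; 8−1 = 7
i=3: 7 = 7 (b=7); 7→8: 8 = 8; 8−1 = 7
i=4: 7 = 7 (b=8); 8→9: 7 = 7; 7−1 = 6
i=5: 6 = 6 (b=9); 9→10: 6 = 6; 6−1 = 5
i=6: 5 = 5 (b=10); 10→11: 5 = 5; 5−1 = 4
i=7: 4 = 4 (b=11); 11→12: 4 = 4; 4−1 = 3
i=8: 3 = 3 (b=12); 12→13: 3 = 3; 3−1 = 2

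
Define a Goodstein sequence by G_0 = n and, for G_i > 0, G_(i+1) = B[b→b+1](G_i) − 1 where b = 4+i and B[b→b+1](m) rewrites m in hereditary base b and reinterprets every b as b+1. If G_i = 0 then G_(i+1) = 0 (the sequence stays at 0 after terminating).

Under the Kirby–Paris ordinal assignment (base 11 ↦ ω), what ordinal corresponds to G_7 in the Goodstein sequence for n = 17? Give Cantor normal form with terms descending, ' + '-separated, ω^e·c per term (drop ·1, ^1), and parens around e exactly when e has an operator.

ω·5

G_0=17  [base 4] 4^2 + 1  →[4↦5]→  5^2 + 1 = 26  −1 ⇒ G_1=25
G_1=25  [base 5] 5^2  →[5↦6]→  6^2 = 36  −1 ⇒ G_2=35
G_2=35  [base 6] 5·6 + 5  →[6↦7]→  5·7 + 5 = 40  −1 ⇒ G_3=39
G_3=39  [base 7] 5·7 + 4  →[7↦8]→  5·8 + 4 = 44  −1 ⇒ G_4=43
G_4=43  [base 8] 5·8 + 3  →[8↦9]→  5·9 + 3 = 48  −1 ⇒ G_5=47
G_5=47  [base 9] 5·9 + 2  →[9↦10]→  5·10 + 2 = 52  −1 ⇒ G_6=51
G_6=51  [base 10] 5·10 + 1  →[10↦11]→  5·11 + 1 = 56  −1 ⇒ G_7=55
G_7=55  [base 11] 5·11  →[11↦12]→  5·12 = 60  −1 ⇒ G_8=59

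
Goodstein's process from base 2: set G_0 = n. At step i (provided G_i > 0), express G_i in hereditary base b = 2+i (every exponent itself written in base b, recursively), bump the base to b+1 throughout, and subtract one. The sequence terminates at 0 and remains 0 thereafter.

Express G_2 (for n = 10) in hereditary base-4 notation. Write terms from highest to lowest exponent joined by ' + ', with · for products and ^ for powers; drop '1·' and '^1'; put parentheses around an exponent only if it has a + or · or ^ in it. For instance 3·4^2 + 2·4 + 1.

base 2: 10 = 2^(2 + 1) + 2; at 3: 3^(3 + 1) + 3 = 84; next = 83
base 3: 83 = 3^(3 + 1) + 2; at 4: 4^(4 + 1) + 2 = 1026; next = 1025
base 4: 1025 = 4^(4 + 1) + 1; at 5: 5^(5 + 1) + 1 = 15626; next = 15625

4^(4 + 1) + 1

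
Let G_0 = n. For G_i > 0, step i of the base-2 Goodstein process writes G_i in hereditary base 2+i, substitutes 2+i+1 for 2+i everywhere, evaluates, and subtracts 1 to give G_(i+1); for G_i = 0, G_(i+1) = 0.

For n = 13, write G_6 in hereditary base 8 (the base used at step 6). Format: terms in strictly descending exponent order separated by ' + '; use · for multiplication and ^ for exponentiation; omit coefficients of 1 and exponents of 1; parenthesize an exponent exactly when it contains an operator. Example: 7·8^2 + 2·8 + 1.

G_0 = 13. HB_2(13) = 2^(2 + 1) + 2^2 + 1. Bump = 109. G_1 = 108.
G_1 = 108. HB_3(108) = 3^(3 + 1) + 3^3. Bump = 1280. G_2 = 1279.
G_2 = 1279. HB_4(1279) = 4^(4 + 1) + 3·4^3 + 3·4^2 + 3·4 + 3. Bump = 16093. G_3 = 16092.
G_3 = 16092. HB_5(16092) = 5^(5 + 1) + 3·5^3 + 3·5^2 + 3·5 + 2. Bump = 280712. G_4 = 280711.
G_4 = 280711. HB_6(280711) = 6^(6 + 1) + 3·6^3 + 3·6^2 + 3·6 + 1. Bump = 5765999. G_5 = 5765998.
G_5 = 5765998. HB_7(5765998) = 7^(7 + 1) + 3·7^3 + 3·7^2 + 3·7. Bump = 134219480. G_6 = 134219479.
G_6 = 134219479. HB_8(134219479) = 8^(8 + 1) + 3·8^3 + 3·8^2 + 2·8 + 7. Bump = 3486786856. G_7 = 3486786855.

8^(8 + 1) + 3·8^3 + 3·8^2 + 2·8 + 7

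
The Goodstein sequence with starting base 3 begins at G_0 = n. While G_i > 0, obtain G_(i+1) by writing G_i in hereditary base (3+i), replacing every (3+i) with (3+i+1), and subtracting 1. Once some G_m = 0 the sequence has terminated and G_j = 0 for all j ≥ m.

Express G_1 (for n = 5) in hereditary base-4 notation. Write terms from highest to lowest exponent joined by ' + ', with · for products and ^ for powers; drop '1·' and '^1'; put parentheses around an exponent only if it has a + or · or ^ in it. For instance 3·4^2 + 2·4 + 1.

G_0 = 5. HB_3(5) = 3 + 2. Bump = 6. G_1 = 5.
G_1 = 5. HB_4(5) = 4 + 1. Bump = 6. G_2 = 5.

4 + 1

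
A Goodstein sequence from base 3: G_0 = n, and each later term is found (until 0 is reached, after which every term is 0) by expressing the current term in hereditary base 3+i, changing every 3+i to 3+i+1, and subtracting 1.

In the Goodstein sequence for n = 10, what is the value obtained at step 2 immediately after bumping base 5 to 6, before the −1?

G_0=10  [base 3] 3^2 + 1  →[3↦4]→  4^2 + 1 = 17  −1 ⇒ G_1=16
G_1=16  [base 4] 4^2  →[4↦5]→  5^2 = 25  −1 ⇒ G_2=24
G_2=24  [base 5] 4·5 + 4  →[5↦6]→  4·6 + 4 = 28  −1 ⇒ G_3=27

28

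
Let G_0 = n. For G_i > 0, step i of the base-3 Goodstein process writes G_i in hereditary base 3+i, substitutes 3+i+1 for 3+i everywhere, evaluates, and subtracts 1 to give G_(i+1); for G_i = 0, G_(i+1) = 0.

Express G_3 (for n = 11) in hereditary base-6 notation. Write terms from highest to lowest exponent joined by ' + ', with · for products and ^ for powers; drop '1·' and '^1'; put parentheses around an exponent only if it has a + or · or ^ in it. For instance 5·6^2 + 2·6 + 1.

5·6 + 5

i=0: 11 = 3^2 + 2 (b=3); 3→4: 4^2 + 2 = 18; 18−1 = 17
i=1: 17 = 4^2 + 1 (b=4); 4→5: 5^2 + 1 = 26; 26−1 = 25
i=2: 25 = 5^2 (b=5); 5→6: 6^2 = 36; 36−1 = 35
i=3: 35 = 5·6 + 5 (b=6); 6→7: 5·7 + 5 = 40; 40−1 = 39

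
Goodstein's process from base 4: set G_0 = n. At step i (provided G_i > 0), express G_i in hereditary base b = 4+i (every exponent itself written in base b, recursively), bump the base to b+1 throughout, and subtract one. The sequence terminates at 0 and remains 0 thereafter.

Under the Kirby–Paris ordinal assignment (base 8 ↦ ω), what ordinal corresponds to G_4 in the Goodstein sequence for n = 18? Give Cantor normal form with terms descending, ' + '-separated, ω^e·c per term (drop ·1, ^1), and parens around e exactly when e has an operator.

ω·6 + 5

18 —HB4→ 4^2 + 2 —bump→ 5^2 + 2 = 27 —(−1)→ 26
26 —HB5→ 5^2 + 1 —bump→ 6^2 + 1 = 37 —(−1)→ 36
36 —HB6→ 6^2 —bump→ 7^2 = 49 —(−1)→ 48
48 —HB7→ 6·7 + 6 —bump→ 6·8 + 6 = 54 —(−1)→ 53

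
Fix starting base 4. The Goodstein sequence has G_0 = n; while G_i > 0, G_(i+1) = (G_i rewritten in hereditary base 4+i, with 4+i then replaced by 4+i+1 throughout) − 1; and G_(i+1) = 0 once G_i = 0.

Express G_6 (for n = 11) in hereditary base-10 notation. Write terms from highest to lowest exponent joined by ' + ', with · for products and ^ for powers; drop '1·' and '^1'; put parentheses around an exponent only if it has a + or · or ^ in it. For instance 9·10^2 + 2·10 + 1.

10 + 5

G_0=11  [base 4] 2·4 + 3  →[4↦5]→  2·5 + 3 = 13  −1 ⇒ G_1=12
G_1=12  [base 5] 2·5 + 2  →[5↦6]→  2·6 + 2 = 14  −1 ⇒ G_2=13
G_2=13  [base 6] 2·6 + 1  →[6↦7]→  2·7 + 1 = 15  −1 ⇒ G_3=14
G_3=14  [base 7] 2·7  →[7↦8]→  2·8 = 16  −1 ⇒ G_4=15
G_4=15  [base 8] 8 + 7  →[8↦9]→  9 + 7 = 16  −1 ⇒ G_5=15
G_5=15  [base 9] 9 + 6  →[9↦10]→  10 + 6 = 16  −1 ⇒ G_6=15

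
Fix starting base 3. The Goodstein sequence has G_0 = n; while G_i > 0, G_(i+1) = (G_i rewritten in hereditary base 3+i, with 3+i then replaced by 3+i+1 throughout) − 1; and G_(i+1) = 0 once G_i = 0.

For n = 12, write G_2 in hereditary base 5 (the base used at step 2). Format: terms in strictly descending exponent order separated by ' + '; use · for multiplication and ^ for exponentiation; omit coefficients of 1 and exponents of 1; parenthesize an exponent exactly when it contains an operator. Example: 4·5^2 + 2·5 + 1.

(0) 12|_3 = 3^2 + 3 ↦ 4^2 + 4|_4 = 20 ⇒ 19
(1) 19|_4 = 4^2 + 3 ↦ 5^2 + 3|_5 = 28 ⇒ 27
(2) 27|_5 = 5^2 + 2 ↦ 6^2 + 2|_6 = 38 ⇒ 37

5^2 + 2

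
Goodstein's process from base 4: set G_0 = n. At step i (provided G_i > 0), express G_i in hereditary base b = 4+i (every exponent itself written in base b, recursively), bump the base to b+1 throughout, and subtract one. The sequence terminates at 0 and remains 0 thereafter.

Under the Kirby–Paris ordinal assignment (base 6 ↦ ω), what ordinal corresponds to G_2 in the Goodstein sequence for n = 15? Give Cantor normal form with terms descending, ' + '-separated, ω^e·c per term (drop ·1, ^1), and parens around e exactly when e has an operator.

G_0=15  [base 4] 3·4 + 3  →[4↦5]→  3·5 + 3 = 18  −1 ⇒ G_1=17
G_1=17  [base 5] 3·5 + 2  →[5↦6]→  3·6 + 2 = 20  −1 ⇒ G_2=19

ω·3 + 1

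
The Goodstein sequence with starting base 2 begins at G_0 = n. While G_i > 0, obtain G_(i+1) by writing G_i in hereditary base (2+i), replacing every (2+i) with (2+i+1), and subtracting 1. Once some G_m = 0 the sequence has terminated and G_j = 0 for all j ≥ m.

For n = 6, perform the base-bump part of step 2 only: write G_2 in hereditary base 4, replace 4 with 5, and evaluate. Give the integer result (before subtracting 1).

3126

G_0=6  [base 2] 2^2 + 2  →[2↦3]→  3^3 + 3 = 30  −1 ⇒ G_1=29
G_1=29  [base 3] 3^3 + 2  →[3↦4]→  4^4 + 2 = 258  −1 ⇒ G_2=257
G_2=257  [base 4] 4^4 + 1  →[4↦5]→  5^5 + 1 = 3126  −1 ⇒ G_3=3125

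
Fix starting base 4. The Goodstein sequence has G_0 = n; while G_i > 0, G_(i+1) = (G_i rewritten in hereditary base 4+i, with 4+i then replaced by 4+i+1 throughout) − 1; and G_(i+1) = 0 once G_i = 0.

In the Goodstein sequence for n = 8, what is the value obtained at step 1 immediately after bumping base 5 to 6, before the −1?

10

8 —HB4→ 2·4 —bump→ 2·5 = 10 —(−1)→ 9
9 —HB5→ 5 + 4 —bump→ 6 + 4 = 10 —(−1)→ 9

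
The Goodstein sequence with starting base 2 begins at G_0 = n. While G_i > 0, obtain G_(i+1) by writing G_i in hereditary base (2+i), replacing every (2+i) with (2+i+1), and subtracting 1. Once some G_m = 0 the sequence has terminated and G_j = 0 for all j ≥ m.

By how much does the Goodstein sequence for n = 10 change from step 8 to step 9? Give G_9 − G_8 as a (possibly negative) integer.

1376558683279

i=0: 10 = 2^(2 + 1) + 2 (b=2); 2→3: 3^(3 + 1) + 3 = 84; 84−1 = 83
i=1: 83 = 3^(3 + 1) + 2 (b=3); 3→4: 4^(4 + 1) + 2 = 1026; 1026−1 = 1025
i=2: 1025 = 4^(4 + 1) + 1 (b=4); 4→5: 5^(5 + 1) + 1 = 15626; 15626−1 = 15625
i=3: 15625 = 5^(5 + 1) (b=5); 5→6: 6^(6 + 1) = 279936; 279936−1 = 279935
i=4: 279935 = 5·6^6 + 5·6^5 + 5·6^4 + 5·6^3 + 5·6^2 + 5·6 + 5 (b=6); 6→7: 5·7^7 + 5·7^5 + 5·7^4 + 5·7^3 + 5·7^2 + 5·7 + 5 = 4215755; 4215755−1 = 4215754
i=5: 4215754 = 5·7^7 + 5·7^5 + 5·7^4 + 5·7^3 + 5·7^2 + 5·7 + 4 (b=7); 7→8: 5·8^8 + 5·8^5 + 5·8^4 + 5·8^3 + 5·8^2 + 5·8 + 4 = 84073324; 84073324−1 = 84073323
i=6: 84073323 = 5·8^8 + 5·8^5 + 5·8^4 + 5·8^3 + 5·8^2 + 5·8 + 3 (b=8); 8→9: 5·9^9 + 5·9^5 + 5·9^4 + 5·9^3 + 5·9^2 + 5·9 + 3 = 1937434593; 1937434593−1 = 1937434592
i=7: 1937434592 = 5·9^9 + 5·9^5 + 5·9^4 + 5·9^3 + 5·9^2 + 5·9 + 2 (b=9); 9→10: 5·10^10 + 5·10^5 + 5·10^4 + 5·10^3 + 5·10^2 + 5·10 + 2 = 50000555552; 50000555552−1 = 50000555551
i=8: 50000555551 = 5·10^10 + 5·10^5 + 5·10^4 + 5·10^3 + 5·10^2 + 5·10 + 1 (b=10); 10→11: 5·11^11 + 5·11^5 + 5·11^4 + 5·11^3 + 5·11^2 + 5·11 + 1 = 1426559238831; 1426559238831−1 = 1426559238830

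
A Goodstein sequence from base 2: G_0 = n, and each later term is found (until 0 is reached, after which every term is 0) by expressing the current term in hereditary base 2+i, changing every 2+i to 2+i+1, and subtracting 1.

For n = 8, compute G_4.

base 2: 8 = 2^(2 + 1); at 3: 3^(3 + 1) = 81; next = 80
base 3: 80 = 2·3^3 + 2·3^2 + 2·3 + 2; at 4: 2·4^4 + 2·4^2 + 2·4 + 2 = 554; next = 553
base 4: 553 = 2·4^4 + 2·4^2 + 2·4 + 1; at 5: 2·5^5 + 2·5^2 + 2·5 + 1 = 6311; next = 6310
base 5: 6310 = 2·5^5 + 2·5^2 + 2·5; at 6: 2·6^6 + 2·6^2 + 2·6 = 93396; next = 93395
base 6: 93395 = 2·6^6 + 2·6^2 + 6 + 5; at 7: 2·7^7 + 2·7^2 + 7 + 5 = 1647196; next = 1647195

93395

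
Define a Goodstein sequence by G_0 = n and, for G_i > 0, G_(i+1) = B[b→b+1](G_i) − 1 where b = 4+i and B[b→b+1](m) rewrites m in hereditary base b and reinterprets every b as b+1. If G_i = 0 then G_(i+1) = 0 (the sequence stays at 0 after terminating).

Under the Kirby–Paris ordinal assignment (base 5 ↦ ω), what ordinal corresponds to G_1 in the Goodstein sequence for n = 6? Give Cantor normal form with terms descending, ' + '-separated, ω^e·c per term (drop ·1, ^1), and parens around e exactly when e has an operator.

ω + 1

i=0: 6 = 4 + 2 (b=4); 4→5: 5 + 2 = 7; 7−1 = 6
i=1: 6 = 5 + 1 (b=5); 5→6: 6 + 1 = 7; 7−1 = 6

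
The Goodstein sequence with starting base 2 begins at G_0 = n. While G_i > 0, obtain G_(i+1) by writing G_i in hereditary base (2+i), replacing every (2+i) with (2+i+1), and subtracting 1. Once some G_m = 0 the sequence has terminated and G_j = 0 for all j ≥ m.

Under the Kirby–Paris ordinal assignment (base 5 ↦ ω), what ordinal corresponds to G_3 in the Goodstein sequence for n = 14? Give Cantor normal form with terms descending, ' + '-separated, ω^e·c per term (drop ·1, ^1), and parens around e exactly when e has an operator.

base 2: 14 = 2^(2 + 1) + 2^2 + 2; at 3: 3^(3 + 1) + 3^3 + 3 = 111; next = 110
base 3: 110 = 3^(3 + 1) + 3^3 + 2; at 4: 4^(4 + 1) + 4^4 + 2 = 1282; next = 1281
base 4: 1281 = 4^(4 + 1) + 4^4 + 1; at 5: 5^(5 + 1) + 5^5 + 1 = 18751; next = 18750
base 5: 18750 = 5^(5 + 1) + 5^5; at 6: 6^(6 + 1) + 6^6 = 326592; next = 326591

ω^(ω + 1) + ω^ω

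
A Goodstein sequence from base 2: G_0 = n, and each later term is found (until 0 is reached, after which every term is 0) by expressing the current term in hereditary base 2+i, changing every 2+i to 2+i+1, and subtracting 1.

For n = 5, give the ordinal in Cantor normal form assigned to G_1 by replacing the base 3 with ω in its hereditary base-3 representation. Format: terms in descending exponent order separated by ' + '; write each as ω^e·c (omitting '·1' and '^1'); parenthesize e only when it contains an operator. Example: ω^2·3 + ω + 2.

ω^ω

G_0=5  [base 2] 2^2 + 1  →[2↦3]→  3^3 + 1 = 28  −1 ⇒ G_1=27
G_1=27  [base 3] 3^3  →[3↦4]→  4^4 = 256  −1 ⇒ G_2=255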